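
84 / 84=1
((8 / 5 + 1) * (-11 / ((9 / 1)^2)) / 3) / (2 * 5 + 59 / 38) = -5434 / 533385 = -0.01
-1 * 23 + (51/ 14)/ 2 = -593/ 28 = -21.18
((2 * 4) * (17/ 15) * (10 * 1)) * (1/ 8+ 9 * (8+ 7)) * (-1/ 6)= -18377/ 9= -2041.89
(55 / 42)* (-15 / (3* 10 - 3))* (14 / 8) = -275 / 216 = -1.27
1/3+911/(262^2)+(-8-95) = -21139619/205932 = -102.65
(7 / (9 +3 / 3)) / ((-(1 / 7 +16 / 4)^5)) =-117649 / 205111490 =-0.00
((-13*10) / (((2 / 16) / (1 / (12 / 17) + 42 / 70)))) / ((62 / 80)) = -251680 / 93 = -2706.24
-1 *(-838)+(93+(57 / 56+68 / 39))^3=9156810725739559 / 10417365504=878994.86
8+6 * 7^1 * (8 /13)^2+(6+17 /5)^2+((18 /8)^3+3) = 34247769 /270400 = 126.66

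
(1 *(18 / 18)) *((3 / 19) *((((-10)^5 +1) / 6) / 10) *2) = -99999 / 190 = -526.31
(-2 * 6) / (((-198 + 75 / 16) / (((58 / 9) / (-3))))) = -3712 / 27837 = -0.13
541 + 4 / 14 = 3789 / 7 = 541.29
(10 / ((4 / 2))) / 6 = 5 / 6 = 0.83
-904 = -904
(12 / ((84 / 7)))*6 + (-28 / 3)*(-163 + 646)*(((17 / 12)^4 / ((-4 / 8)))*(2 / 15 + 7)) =10071947149 / 38880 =259052.14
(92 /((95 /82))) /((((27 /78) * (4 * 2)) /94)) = 2304692 /855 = 2695.55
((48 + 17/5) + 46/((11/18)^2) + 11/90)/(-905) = -1902437/9855450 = -0.19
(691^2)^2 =227988105361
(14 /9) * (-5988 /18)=-13972 /27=-517.48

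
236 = 236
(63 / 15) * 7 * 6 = 882 / 5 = 176.40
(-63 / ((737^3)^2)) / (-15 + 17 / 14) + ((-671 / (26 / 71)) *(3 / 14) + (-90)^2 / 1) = 86769870394856472049478397 / 11258061578736077973868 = 7707.35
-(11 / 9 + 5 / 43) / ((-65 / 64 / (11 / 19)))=364672 / 477945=0.76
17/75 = 0.23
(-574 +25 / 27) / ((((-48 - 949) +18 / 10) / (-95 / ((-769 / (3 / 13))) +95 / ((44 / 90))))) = 1102282207475 / 9849524256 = 111.91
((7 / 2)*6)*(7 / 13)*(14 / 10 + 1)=1764 / 65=27.14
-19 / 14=-1.36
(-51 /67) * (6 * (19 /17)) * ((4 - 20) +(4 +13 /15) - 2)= 22458 /335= 67.04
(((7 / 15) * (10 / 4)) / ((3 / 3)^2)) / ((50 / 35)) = 0.82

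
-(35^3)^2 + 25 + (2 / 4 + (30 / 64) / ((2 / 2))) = -58824499169 / 32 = -1838265599.03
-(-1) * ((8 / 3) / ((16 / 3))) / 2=1 / 4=0.25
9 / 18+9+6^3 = 451 / 2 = 225.50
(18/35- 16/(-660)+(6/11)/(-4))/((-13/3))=-929/10010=-0.09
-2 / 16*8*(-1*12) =12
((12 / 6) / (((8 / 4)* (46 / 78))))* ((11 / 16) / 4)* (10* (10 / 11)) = 975 / 368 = 2.65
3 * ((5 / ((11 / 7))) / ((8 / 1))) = 105 / 88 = 1.19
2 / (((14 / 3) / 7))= 3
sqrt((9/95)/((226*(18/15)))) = sqrt(6441)/4294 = 0.02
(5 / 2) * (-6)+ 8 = -7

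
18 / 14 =1.29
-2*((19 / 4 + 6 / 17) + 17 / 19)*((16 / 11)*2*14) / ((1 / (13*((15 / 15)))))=-22565088 / 3553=-6351.00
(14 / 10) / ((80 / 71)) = 497 / 400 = 1.24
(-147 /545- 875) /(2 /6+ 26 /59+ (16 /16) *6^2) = -84432894 /3547405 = -23.80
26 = 26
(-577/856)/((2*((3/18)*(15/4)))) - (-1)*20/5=3703/1070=3.46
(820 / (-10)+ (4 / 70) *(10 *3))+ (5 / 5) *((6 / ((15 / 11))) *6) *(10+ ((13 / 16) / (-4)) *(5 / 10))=202757 / 1120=181.03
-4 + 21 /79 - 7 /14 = -669 /158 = -4.23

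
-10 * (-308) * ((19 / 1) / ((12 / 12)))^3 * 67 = 1415423240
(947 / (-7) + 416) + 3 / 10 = 19671 / 70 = 281.01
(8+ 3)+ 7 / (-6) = 59 / 6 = 9.83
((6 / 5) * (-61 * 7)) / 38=-1281 / 95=-13.48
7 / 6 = 1.17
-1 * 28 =-28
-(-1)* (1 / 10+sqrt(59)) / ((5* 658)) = 1 / 32900+sqrt(59) / 3290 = 0.00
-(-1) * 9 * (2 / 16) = 9 / 8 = 1.12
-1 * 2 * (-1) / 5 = 2 / 5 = 0.40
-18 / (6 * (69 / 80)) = -80 / 23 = -3.48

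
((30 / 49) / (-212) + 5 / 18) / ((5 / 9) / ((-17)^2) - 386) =-1856825 / 2607338657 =-0.00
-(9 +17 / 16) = -161 / 16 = -10.06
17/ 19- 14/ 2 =-116/ 19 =-6.11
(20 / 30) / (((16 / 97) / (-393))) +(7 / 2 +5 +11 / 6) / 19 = -724051 / 456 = -1587.83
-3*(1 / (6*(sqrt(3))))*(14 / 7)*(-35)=35*sqrt(3) / 3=20.21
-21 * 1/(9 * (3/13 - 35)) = 91/1356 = 0.07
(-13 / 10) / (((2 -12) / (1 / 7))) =13 / 700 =0.02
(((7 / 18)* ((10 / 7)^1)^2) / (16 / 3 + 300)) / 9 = 25 / 86562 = 0.00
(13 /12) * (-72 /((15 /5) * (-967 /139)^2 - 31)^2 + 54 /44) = 4429482857826 /3346633325651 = 1.32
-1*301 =-301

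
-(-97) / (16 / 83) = 8051 / 16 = 503.19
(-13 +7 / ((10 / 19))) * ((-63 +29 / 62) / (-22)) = 11631 / 13640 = 0.85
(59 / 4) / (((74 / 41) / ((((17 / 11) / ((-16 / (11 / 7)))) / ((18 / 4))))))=-41123 / 149184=-0.28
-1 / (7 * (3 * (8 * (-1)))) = 1 / 168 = 0.01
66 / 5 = 13.20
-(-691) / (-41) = -16.85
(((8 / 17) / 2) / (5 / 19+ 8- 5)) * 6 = 228 / 527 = 0.43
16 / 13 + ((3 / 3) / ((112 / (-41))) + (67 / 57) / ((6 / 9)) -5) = -65623 / 27664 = -2.37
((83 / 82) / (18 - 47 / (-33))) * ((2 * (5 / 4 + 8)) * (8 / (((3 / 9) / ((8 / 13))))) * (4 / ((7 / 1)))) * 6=116747136 / 2391571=48.82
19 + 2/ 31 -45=-804/ 31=-25.94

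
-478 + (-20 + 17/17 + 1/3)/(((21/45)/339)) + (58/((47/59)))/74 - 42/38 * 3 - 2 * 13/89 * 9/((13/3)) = -41289472148/2940649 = -14040.94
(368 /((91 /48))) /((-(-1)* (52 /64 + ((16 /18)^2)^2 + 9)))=1854296064 /99700783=18.60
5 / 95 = 1 / 19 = 0.05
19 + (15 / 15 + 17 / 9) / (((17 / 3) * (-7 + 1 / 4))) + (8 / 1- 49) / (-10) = 317047 / 13770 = 23.02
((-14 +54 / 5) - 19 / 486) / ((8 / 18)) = -7871 / 1080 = -7.29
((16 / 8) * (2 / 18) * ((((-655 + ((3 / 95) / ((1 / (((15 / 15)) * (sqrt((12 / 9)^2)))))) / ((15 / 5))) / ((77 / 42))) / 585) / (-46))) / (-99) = -373342 / 12527883225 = -0.00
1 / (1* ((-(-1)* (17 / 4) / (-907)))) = -3628 / 17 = -213.41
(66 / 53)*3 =198 / 53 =3.74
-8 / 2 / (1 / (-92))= 368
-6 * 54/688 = -81/172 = -0.47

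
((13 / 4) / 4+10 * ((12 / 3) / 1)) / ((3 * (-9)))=-653 / 432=-1.51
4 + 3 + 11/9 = 74/9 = 8.22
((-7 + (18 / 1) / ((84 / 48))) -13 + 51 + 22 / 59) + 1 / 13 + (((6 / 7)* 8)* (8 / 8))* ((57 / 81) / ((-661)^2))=881139687710 / 21112459641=41.74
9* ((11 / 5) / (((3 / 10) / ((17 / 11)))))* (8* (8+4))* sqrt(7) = 9792* sqrt(7) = 25907.20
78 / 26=3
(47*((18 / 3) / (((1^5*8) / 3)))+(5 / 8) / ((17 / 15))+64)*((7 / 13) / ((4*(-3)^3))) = -162127 / 190944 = -0.85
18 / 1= 18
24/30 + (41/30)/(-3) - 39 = -3479/90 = -38.66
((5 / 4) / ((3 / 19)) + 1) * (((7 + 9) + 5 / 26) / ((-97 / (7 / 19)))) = -315329 / 575016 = -0.55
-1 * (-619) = 619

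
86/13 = 6.62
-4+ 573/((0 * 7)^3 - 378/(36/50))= -891/175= -5.09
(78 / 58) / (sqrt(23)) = 39* sqrt(23) / 667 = 0.28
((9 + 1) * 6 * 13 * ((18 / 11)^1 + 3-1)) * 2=62400 / 11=5672.73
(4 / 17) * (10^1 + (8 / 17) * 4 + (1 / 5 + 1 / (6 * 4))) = 24733 / 8670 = 2.85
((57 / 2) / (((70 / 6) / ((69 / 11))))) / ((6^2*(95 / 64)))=552 / 1925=0.29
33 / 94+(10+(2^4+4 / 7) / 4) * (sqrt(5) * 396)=33 / 94+39204 * sqrt(5) / 7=12523.61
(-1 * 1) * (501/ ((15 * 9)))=-167/ 45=-3.71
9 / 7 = 1.29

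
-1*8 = -8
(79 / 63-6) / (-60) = 0.08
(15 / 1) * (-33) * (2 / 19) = -52.11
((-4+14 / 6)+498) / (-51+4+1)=-1489 / 138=-10.79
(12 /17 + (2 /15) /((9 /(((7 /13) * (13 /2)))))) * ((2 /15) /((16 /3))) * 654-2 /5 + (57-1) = 1040231 /15300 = 67.99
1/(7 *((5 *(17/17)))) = 1/35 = 0.03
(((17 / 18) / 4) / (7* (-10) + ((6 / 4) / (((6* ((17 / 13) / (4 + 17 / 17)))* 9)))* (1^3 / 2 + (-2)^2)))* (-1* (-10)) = -578 / 17019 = -0.03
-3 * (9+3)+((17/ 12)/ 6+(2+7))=-1927/ 72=-26.76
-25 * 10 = -250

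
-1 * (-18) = 18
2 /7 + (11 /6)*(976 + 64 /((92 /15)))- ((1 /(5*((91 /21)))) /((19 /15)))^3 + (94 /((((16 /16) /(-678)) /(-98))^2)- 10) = 3020489881013463663257 /7278434709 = 414991684582.75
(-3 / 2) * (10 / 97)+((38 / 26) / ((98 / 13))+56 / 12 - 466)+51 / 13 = -169562987 / 370734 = -457.37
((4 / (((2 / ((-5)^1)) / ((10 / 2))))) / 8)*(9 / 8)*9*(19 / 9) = -4275 / 32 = -133.59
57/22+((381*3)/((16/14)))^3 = 5634112278603/5632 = 1000375049.47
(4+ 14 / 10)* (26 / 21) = 6.69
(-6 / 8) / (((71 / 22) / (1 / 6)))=-11 / 284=-0.04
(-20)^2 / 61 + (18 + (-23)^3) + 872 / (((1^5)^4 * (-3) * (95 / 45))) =-14232667 / 1159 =-12280.13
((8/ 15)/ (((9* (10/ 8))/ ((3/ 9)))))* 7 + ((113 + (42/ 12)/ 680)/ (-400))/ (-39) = 67514669/ 572832000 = 0.12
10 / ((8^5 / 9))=0.00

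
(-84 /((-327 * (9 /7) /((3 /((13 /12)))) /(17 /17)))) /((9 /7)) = 5488 /12753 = 0.43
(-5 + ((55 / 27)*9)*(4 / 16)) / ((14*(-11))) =5 / 1848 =0.00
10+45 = 55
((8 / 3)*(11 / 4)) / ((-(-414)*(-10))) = -11 / 6210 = -0.00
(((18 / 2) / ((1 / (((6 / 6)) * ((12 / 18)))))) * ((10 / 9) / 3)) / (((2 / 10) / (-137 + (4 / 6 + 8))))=-38500 / 27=-1425.93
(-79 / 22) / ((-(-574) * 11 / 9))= -711 / 138908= -0.01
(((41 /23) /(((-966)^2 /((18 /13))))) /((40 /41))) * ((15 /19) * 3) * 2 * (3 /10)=45387 /11780576080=0.00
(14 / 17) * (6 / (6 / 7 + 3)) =196 / 153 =1.28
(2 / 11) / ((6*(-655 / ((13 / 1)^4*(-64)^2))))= -116985856 / 21615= -5412.25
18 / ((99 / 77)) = 14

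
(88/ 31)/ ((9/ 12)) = 352/ 93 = 3.78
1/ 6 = 0.17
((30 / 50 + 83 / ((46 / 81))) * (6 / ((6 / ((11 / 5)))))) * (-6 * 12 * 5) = -13366188 / 115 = -116227.72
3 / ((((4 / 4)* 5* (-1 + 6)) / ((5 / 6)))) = 1 / 10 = 0.10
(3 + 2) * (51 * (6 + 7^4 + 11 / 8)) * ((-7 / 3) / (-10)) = 143298.31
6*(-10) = -60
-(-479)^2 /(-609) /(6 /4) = 458882 /1827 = 251.17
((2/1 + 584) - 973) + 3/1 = -384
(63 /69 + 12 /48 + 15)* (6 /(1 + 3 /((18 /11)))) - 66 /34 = 32.29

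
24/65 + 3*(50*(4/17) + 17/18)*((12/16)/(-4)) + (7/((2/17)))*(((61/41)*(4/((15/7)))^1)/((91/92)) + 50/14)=1621332197/4349280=372.78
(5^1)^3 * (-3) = -375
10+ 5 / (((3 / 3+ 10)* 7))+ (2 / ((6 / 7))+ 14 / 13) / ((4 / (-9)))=9577 / 4004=2.39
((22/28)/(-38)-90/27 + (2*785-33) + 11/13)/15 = 31837643/311220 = 102.30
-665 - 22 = -687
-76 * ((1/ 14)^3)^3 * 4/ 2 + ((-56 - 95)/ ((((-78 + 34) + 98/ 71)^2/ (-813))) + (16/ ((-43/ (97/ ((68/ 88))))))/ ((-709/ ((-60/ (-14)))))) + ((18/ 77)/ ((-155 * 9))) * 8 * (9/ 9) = 20855833981375722488658403/ 307311819712411872339520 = 67.87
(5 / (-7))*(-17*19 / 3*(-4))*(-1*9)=2768.57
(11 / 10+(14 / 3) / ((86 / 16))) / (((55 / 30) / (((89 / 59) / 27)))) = 225971 / 3767445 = 0.06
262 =262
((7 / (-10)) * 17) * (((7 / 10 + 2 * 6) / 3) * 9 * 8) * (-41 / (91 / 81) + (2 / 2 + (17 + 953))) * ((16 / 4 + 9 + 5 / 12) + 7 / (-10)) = -14008783768 / 325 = -43103950.06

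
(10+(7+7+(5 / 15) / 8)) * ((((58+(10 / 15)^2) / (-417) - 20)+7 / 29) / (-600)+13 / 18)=28462500071 / 1567252800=18.16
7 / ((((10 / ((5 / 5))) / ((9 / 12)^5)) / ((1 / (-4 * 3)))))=-567 / 40960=-0.01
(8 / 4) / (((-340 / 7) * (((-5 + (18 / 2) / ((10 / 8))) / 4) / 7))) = -98 / 187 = -0.52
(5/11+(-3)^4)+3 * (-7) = 665/11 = 60.45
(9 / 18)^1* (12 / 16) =3 / 8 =0.38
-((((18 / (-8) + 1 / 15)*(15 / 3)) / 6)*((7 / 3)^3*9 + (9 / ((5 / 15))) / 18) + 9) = 87157 / 432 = 201.75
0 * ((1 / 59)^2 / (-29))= 0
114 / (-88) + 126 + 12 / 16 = 125.45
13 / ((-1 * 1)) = -13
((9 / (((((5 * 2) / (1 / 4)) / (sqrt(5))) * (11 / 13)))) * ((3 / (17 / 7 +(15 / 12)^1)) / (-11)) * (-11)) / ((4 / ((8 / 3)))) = 819 * sqrt(5) / 5665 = 0.32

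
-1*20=-20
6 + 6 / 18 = 19 / 3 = 6.33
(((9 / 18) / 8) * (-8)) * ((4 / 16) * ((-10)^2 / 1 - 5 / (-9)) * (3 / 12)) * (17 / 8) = -15385 / 2304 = -6.68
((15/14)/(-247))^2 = 225/11957764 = 0.00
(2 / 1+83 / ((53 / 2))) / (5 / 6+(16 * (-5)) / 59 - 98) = -96288 / 1848481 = -0.05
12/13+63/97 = 1983/1261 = 1.57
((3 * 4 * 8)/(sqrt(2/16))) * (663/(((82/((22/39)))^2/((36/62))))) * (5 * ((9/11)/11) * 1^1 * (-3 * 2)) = -5287680 * sqrt(2)/677443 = -11.04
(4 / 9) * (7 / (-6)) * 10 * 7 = -36.30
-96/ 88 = -1.09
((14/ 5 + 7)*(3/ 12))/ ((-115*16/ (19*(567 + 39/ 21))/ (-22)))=2912833/ 9200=316.61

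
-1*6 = -6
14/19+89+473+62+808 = 27222/19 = 1432.74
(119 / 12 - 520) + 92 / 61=-372277 / 732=-508.58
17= 17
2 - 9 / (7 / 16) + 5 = -13.57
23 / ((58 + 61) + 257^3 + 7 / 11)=253 / 186721839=0.00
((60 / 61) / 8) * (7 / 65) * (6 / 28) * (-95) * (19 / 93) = -5415 / 98332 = -0.06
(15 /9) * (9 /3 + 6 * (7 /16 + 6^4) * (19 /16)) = 1971225 /128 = 15400.20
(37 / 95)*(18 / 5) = 666 / 475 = 1.40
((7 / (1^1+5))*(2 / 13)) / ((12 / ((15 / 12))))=35 / 1872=0.02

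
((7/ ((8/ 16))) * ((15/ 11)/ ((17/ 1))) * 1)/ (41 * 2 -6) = 105/ 7106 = 0.01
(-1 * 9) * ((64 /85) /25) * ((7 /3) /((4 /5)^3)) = -21 /17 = -1.24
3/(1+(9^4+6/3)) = 1/2188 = 0.00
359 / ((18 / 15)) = 1795 / 6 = 299.17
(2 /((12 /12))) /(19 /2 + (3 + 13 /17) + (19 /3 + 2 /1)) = 204 /2203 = 0.09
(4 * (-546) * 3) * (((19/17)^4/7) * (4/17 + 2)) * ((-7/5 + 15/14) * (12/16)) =39979094454/49694995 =804.49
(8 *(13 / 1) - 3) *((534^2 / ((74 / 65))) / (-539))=-46934.99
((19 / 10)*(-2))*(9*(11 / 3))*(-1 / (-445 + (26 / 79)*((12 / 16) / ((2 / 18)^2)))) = -99066 / 335755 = -0.30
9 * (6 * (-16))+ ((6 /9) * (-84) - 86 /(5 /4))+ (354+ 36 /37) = -117258 /185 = -633.83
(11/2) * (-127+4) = -1353/2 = -676.50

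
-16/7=-2.29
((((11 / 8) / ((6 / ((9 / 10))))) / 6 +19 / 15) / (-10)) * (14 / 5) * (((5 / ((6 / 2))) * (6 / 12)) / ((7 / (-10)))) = 1249 / 2880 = 0.43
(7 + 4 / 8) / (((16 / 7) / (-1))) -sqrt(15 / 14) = -105 / 32 -sqrt(210) / 14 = -4.32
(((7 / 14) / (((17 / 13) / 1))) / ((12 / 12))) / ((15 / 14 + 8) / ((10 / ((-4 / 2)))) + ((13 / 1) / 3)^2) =4095 / 181679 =0.02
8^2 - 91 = -27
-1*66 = -66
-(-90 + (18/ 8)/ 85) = 30591/ 340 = 89.97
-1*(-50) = 50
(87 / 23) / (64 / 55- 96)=-4785 / 119968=-0.04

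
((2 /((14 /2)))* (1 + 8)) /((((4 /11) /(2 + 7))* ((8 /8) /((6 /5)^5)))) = 158.36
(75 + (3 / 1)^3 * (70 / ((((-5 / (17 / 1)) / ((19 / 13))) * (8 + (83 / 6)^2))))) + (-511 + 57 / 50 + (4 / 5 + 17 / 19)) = -42569629407 / 88635950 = -480.27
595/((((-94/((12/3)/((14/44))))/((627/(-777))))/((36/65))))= 5627952/158249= 35.56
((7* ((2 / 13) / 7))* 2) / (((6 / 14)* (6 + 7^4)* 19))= 28 / 1783587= 0.00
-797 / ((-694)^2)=-797 / 481636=-0.00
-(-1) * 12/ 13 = 12/ 13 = 0.92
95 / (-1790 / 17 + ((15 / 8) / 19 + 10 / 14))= -0.91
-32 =-32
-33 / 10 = -3.30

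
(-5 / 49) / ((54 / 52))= -0.10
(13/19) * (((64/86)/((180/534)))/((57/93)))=573872/232845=2.46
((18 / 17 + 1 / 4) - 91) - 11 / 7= -43441 / 476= -91.26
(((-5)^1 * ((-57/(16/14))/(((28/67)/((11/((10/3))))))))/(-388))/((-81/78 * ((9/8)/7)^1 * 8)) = 1274273/335232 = 3.80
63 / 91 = 9 / 13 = 0.69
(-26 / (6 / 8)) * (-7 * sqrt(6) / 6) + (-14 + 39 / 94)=-1277 / 94 + 364 * sqrt(6) / 9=85.48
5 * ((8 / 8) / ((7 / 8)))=40 / 7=5.71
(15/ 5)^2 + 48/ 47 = 471/ 47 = 10.02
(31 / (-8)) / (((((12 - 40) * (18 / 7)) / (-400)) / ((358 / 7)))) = -138725 / 126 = -1100.99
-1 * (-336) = 336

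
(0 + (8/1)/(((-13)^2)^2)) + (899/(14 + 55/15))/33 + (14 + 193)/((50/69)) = 239111182979/832553150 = 287.20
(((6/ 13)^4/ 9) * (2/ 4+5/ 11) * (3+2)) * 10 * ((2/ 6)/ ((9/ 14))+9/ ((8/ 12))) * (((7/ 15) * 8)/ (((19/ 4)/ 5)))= 237395200/ 17907747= 13.26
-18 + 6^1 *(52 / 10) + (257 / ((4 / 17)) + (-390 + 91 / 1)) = 16129 / 20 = 806.45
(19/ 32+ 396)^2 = 161061481/ 1024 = 157286.60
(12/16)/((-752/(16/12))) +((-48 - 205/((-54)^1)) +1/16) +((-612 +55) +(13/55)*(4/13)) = -601.07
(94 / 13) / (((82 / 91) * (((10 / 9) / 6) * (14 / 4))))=2538 / 205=12.38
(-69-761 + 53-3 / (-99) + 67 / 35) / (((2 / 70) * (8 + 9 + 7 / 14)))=-1790378 / 1155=-1550.11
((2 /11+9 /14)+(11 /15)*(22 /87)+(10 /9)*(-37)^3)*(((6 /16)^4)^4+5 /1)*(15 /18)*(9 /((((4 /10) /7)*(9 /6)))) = -79591357941707365354059485 /3232458632545173504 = -24622544.94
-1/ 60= -0.02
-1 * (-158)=158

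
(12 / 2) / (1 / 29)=174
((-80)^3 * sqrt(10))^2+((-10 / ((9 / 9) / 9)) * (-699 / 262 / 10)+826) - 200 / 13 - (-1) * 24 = 8928624642924483 / 3406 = 2621440000858.63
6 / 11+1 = 17 / 11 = 1.55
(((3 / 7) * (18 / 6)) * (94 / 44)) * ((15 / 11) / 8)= 0.47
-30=-30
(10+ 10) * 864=17280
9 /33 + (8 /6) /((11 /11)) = 53 /33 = 1.61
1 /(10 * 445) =1 /4450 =0.00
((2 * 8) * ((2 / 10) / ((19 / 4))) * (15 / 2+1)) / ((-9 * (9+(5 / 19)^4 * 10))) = -3731296 / 53061255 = -0.07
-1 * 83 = -83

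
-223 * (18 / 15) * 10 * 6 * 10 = -160560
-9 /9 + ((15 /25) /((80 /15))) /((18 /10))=-15 /16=-0.94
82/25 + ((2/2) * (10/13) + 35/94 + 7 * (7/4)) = 16.67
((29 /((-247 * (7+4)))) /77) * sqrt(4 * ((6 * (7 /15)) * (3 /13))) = -58 * sqrt(2730) /13598585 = -0.00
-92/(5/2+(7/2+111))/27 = -92/3159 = -0.03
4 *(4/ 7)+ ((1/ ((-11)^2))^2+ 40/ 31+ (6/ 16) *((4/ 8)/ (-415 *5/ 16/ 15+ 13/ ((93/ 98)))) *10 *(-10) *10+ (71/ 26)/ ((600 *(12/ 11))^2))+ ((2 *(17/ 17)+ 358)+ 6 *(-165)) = -21364335490072737101287/ 32198000303589120000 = -663.53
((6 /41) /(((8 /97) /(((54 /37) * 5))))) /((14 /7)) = 39285 /6068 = 6.47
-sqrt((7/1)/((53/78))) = -sqrt(28938)/53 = -3.21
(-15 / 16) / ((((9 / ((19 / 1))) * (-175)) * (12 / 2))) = 19 / 10080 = 0.00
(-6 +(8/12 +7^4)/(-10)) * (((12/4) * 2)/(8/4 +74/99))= -146223/272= -537.58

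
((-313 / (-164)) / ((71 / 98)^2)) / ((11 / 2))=0.66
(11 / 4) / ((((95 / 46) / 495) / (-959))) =-24020073 / 38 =-632107.18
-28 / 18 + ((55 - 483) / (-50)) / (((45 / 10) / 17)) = 6926 / 225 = 30.78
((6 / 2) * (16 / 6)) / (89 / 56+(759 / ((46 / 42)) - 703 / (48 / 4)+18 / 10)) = 6720 / 535757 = 0.01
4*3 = 12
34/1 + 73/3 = 175/3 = 58.33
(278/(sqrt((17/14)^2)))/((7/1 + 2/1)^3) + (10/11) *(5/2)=352637/136323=2.59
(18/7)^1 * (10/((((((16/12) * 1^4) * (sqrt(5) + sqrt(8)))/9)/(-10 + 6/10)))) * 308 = -502524/(sqrt(5) + 2 * sqrt(2)) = -99224.90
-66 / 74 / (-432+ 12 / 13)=143 / 69116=0.00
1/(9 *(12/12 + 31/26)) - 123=-63073/513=-122.95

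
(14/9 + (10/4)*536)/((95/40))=564.87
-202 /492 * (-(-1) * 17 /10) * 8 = -3434 /615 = -5.58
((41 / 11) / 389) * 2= 82 / 4279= 0.02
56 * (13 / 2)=364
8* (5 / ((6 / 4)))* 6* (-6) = -960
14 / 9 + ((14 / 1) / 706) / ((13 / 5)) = 64561 / 41301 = 1.56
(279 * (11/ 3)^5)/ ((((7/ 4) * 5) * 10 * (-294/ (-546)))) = 129807106/ 33075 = 3924.63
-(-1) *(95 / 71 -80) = -5585 / 71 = -78.66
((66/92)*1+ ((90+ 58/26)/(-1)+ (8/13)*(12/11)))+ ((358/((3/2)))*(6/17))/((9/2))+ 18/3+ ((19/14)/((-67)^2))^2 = -131420694872557261/1987515784626372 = -66.12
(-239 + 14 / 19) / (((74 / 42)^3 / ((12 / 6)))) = -83849094 / 962407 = -87.12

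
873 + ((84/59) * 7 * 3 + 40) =942.90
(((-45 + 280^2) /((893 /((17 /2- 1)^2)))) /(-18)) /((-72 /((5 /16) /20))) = 1958875 /32919552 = 0.06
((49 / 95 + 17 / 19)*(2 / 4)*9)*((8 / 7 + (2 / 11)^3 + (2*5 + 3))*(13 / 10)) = 116.75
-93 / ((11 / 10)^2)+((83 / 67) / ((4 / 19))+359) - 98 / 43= 285.75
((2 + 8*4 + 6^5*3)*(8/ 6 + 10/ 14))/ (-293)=-1004566/ 6153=-163.26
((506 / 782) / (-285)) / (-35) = 11 / 169575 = 0.00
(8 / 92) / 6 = 0.01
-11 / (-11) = 1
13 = 13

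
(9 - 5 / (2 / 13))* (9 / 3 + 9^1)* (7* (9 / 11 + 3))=-82908 / 11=-7537.09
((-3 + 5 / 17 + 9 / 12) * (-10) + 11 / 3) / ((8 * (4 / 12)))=2369 / 272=8.71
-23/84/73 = -23/6132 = -0.00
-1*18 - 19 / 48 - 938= -45907 / 48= -956.40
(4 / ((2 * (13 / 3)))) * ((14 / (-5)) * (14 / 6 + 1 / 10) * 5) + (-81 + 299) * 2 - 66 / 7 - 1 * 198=96846 / 455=212.85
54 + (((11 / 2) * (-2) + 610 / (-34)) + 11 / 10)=26.16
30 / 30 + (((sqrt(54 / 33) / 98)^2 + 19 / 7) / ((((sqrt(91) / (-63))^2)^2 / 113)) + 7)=106304609975 / 182182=583507.76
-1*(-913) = 913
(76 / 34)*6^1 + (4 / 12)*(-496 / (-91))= 70676 / 4641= 15.23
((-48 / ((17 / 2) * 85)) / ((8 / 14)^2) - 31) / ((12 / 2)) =-45089 / 8670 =-5.20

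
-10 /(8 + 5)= -10 /13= -0.77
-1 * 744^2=-553536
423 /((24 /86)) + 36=6207 /4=1551.75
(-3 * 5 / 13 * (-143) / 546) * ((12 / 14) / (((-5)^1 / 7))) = -33 / 91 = -0.36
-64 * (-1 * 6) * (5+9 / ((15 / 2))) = 11904 / 5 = 2380.80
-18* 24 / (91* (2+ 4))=-72 / 91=-0.79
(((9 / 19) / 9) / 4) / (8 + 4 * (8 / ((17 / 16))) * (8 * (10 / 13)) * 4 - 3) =221 / 12535820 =0.00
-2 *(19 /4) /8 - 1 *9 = -163 /16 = -10.19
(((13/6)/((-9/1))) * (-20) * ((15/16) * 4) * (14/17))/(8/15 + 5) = 11375/4233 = 2.69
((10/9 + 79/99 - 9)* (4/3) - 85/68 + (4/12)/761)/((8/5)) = -5376245/803616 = -6.69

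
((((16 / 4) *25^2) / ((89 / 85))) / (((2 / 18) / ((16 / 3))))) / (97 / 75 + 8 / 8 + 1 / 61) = 46665000000 / 940463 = 49619.18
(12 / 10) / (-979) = -6 / 4895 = -0.00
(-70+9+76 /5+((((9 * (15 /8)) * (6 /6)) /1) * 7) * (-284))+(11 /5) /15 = -5038973 /150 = -33593.15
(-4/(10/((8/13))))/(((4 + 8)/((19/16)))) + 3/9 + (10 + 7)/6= 817/260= 3.14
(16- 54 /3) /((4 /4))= -2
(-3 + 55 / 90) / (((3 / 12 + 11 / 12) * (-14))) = 43 / 294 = 0.15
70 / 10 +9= 16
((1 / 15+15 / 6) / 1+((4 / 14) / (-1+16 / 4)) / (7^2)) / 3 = 26431 / 30870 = 0.86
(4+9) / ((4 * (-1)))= -13 / 4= -3.25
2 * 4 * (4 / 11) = 32 / 11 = 2.91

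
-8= -8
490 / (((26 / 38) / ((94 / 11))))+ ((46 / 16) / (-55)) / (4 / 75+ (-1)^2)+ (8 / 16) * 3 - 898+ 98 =480918759 / 90376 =5321.31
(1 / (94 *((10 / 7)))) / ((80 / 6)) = 21 / 37600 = 0.00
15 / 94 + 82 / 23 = 8053 / 2162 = 3.72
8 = 8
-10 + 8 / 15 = -9.47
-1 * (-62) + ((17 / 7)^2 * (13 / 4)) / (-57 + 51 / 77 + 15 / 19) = 140294299 / 2275476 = 61.65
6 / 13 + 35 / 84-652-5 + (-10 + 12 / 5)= -517703 / 780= -663.72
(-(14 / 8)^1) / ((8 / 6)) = -21 / 16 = -1.31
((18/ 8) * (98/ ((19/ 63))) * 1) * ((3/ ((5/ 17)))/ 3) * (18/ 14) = 3196.09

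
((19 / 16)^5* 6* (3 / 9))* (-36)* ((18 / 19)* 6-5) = -116.33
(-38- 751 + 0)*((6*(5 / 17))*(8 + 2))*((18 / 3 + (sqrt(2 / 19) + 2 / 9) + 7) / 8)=-46025 / 2- 59175*sqrt(38) / 646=-23577.17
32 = 32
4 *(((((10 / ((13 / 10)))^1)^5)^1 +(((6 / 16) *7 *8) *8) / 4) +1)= 40063862396 / 371293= 107903.63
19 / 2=9.50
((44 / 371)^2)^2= 3748096 / 18945044881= 0.00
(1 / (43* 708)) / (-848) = -1 / 25816512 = -0.00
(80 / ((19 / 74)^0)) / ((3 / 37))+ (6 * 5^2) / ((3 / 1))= 3110 / 3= 1036.67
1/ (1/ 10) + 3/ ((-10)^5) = 999997/ 100000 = 10.00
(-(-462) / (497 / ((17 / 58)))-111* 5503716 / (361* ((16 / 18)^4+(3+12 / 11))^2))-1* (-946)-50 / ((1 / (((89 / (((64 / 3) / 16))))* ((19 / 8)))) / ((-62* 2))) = 312539024969980463003449 / 344310280731810796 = 907724.93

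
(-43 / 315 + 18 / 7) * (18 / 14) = 767 / 245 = 3.13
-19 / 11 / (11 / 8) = -152 / 121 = -1.26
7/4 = 1.75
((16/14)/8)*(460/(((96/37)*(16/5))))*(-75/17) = -34.92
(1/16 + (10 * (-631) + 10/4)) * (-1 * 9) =56766.94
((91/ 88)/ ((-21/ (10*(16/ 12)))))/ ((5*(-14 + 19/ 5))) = 65/ 5049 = 0.01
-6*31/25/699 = -0.01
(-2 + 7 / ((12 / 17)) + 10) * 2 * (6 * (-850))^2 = 932025000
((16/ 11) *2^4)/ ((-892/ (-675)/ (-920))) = -39744000/ 2453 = -16202.20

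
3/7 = 0.43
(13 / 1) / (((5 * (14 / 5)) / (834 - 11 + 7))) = 5395 / 7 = 770.71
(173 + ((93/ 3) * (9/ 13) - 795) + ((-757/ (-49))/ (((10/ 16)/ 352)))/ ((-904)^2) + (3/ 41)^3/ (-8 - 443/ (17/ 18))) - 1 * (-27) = -573.53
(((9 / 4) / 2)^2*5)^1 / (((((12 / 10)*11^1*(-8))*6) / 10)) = -1125 / 11264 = -0.10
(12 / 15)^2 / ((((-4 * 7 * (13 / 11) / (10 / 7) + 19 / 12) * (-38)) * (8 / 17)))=2244 / 1353085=0.00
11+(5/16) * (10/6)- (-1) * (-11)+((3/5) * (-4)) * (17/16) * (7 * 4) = -17011/240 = -70.88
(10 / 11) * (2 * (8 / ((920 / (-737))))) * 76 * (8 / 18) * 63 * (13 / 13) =-570304 / 23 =-24795.83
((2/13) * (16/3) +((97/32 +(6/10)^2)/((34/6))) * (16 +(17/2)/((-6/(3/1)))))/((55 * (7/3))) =2379941/38896000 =0.06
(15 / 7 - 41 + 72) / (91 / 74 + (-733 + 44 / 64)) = -137344 / 3029607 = -0.05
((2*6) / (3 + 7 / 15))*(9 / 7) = 405 / 91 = 4.45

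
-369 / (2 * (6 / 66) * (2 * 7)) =-4059 / 28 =-144.96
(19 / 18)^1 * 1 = 19 / 18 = 1.06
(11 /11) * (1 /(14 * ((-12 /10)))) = -5 /84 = -0.06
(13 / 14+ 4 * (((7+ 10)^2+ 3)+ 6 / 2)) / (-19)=-16533 / 266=-62.15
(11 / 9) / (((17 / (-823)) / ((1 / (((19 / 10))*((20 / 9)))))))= -9053 / 646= -14.01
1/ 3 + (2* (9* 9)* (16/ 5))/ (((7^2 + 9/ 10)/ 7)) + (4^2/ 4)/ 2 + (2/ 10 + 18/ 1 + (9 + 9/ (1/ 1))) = 832742/ 7485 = 111.25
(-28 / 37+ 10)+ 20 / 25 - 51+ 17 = -4432 / 185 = -23.96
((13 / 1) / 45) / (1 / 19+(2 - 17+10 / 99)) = -2717 / 139630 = -0.02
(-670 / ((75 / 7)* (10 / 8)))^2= 2502.67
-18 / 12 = -3 / 2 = -1.50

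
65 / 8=8.12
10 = 10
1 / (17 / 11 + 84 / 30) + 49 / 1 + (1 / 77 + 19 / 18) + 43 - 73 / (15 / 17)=17499047 / 1656270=10.57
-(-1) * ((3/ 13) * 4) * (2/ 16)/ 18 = 1/ 156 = 0.01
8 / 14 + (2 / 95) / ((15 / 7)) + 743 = 7417223 / 9975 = 743.58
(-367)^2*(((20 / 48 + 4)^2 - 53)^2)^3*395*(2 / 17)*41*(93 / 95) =170219120357955410922235645988489 / 479983407464448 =354635426372657287.33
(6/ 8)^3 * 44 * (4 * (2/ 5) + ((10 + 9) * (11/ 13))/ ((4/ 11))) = 3537567/ 4160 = 850.38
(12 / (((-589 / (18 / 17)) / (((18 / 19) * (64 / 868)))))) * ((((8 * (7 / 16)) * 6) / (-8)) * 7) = 0.03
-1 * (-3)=3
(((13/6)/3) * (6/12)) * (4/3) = 13/27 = 0.48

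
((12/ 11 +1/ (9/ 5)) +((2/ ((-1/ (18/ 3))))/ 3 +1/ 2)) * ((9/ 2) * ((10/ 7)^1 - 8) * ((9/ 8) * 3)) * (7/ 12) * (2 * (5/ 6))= 126615/ 704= 179.85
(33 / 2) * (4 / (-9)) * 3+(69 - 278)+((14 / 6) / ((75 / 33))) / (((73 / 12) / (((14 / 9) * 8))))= -3759679 / 16425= -228.90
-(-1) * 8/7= 8/7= 1.14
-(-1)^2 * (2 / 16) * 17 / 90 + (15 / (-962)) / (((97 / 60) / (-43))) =13138831 / 33593040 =0.39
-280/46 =-140/23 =-6.09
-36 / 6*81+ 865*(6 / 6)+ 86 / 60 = 11413 / 30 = 380.43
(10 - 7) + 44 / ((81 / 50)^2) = 129683 / 6561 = 19.77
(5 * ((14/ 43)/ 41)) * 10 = 700/ 1763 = 0.40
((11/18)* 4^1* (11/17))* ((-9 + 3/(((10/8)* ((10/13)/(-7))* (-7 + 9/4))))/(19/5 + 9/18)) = -19844/12255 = -1.62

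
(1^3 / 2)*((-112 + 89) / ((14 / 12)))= -69 / 7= -9.86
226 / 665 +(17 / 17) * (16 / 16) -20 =-12409 / 665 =-18.66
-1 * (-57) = 57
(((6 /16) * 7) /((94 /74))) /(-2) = -777 /752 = -1.03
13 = 13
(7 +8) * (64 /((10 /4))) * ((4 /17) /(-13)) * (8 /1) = -12288 /221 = -55.60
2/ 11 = 0.18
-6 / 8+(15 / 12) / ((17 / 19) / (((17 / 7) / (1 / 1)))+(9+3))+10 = 879 / 94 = 9.35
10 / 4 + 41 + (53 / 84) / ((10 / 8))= 9241 / 210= 44.00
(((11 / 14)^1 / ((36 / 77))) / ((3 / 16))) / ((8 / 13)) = 1573 / 108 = 14.56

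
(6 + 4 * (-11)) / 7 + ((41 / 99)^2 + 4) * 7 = 1630927 / 68607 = 23.77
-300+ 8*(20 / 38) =-5620 / 19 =-295.79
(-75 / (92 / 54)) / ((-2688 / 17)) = 11475 / 41216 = 0.28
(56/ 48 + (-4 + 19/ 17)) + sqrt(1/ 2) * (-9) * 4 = -18 * sqrt(2) - 175/ 102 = -27.17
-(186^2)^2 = -1196883216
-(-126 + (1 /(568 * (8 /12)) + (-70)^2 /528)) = 4375489 /37488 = 116.72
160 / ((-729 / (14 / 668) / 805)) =-450800 / 121743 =-3.70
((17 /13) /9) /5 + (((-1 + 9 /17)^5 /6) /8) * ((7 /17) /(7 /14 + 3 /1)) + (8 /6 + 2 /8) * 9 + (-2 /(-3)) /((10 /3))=817801780409 /56481911460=14.48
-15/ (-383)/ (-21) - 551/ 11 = -1477286/ 29491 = -50.09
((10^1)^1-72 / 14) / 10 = 17 / 35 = 0.49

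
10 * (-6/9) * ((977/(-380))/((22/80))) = 39080/627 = 62.33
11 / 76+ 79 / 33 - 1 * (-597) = 1503643 / 2508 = 599.54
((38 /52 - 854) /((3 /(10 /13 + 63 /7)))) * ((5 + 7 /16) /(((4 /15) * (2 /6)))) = -3676830975 /21632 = -169971.85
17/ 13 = 1.31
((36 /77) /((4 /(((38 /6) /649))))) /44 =57 /2198812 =0.00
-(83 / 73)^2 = -6889 / 5329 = -1.29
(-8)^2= 64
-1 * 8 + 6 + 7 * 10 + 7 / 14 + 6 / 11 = 69.05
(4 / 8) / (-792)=-1 / 1584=-0.00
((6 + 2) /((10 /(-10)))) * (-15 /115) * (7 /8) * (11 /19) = 231 /437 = 0.53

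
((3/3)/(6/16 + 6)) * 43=344/51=6.75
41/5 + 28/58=1259/145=8.68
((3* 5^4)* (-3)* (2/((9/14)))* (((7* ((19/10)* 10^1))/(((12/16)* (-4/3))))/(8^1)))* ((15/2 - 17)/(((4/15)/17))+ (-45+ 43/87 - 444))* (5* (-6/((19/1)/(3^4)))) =9445165734375/232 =40711921268.86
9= 9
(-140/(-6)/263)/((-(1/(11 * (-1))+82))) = -770/710889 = -0.00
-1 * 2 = -2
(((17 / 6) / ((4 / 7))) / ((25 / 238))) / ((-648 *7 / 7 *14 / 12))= -2023 / 32400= -0.06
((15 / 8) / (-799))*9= -135 / 6392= -0.02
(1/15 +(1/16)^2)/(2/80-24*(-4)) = 271/368736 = 0.00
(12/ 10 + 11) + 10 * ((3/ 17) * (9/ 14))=13.33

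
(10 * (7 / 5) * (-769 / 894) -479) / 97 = -219496 / 43359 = -5.06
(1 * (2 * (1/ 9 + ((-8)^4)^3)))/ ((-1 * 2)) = -68719476736.11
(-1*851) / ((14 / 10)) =-4255 / 7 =-607.86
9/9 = 1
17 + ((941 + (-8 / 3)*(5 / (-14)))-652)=6446 / 21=306.95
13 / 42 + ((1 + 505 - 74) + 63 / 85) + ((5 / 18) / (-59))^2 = 290606127109 / 671067180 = 433.05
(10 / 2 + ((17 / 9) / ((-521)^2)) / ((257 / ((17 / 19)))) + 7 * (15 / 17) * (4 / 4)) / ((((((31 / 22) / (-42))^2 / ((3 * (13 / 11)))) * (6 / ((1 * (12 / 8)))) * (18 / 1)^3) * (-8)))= -0.19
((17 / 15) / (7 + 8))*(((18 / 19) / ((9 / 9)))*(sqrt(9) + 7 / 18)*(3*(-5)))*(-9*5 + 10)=7259 / 57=127.35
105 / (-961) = -105 / 961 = -0.11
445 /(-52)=-445 /52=-8.56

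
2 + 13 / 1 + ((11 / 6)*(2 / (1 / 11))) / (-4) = 59 / 12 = 4.92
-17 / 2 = -8.50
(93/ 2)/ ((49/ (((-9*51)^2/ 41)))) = 19593333/ 4018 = 4876.39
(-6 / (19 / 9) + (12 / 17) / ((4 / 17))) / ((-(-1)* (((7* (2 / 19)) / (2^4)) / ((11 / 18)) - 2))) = -132 / 1609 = -0.08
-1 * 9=-9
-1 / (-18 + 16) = 1 / 2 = 0.50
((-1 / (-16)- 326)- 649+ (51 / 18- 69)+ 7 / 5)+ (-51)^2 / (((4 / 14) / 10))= 21598871 / 240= 89995.30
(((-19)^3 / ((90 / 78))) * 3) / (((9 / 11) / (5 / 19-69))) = 67419638 / 45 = 1498214.18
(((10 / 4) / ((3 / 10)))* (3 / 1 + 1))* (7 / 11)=21.21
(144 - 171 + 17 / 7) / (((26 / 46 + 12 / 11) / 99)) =-4308084 / 2933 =-1468.83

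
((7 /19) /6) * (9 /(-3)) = -7 /38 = -0.18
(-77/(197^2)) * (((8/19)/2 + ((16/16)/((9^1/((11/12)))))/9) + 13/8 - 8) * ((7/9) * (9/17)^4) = 21617673/28981629784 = 0.00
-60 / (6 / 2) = -20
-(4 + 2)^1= -6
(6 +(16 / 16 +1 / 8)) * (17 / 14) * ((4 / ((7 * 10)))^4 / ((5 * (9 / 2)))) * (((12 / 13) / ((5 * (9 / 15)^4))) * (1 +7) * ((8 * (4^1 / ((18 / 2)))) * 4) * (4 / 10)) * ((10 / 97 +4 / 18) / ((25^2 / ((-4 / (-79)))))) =6011748352 / 858207777579140625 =0.00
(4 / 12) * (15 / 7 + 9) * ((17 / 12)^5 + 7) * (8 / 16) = 41101853 / 1741824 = 23.60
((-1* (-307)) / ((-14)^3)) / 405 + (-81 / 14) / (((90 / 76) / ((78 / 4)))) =-105877351 / 1111320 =-95.27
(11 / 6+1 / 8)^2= 3.84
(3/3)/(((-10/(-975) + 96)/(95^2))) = 94.00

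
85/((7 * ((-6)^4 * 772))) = 85/7003584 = 0.00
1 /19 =0.05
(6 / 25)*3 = 0.72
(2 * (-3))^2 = 36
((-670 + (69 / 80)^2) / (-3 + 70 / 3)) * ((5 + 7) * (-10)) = 38549151 / 9760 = 3949.71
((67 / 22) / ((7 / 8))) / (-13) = -268 / 1001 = -0.27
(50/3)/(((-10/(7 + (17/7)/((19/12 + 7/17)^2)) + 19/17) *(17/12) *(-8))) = 220606825/29461123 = 7.49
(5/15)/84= 0.00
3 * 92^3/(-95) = -2336064/95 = -24590.15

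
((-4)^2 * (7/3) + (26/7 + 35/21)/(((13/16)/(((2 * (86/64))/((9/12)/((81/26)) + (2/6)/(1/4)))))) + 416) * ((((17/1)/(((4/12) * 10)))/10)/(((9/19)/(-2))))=-102428867/102375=-1000.53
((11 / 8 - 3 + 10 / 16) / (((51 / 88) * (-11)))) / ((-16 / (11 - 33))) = 0.22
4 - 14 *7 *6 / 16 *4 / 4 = -131 / 4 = -32.75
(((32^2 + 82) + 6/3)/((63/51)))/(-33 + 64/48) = -28.32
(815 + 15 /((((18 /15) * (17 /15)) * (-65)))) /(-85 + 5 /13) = -72031 /7480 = -9.63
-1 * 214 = -214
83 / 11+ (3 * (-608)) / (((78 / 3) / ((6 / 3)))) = -18985 / 143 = -132.76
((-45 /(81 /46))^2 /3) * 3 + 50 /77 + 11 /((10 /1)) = 40842107 /62370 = 654.84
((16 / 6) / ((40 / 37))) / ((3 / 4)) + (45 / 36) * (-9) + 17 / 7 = -6971 / 1260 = -5.53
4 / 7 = 0.57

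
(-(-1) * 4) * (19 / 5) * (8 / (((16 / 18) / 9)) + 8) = 6764 / 5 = 1352.80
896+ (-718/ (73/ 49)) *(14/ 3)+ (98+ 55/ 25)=-1371901/ 1095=-1252.88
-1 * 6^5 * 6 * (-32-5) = 1726272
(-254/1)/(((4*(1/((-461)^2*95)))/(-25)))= 64101646625/2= 32050823312.50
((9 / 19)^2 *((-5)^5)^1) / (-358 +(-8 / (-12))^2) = 2278125 / 1161698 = 1.96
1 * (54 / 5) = 54 / 5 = 10.80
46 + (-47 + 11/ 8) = 3/ 8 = 0.38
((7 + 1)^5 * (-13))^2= 181462368256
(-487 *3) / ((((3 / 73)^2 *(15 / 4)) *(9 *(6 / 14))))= -72666244 / 1215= -59807.61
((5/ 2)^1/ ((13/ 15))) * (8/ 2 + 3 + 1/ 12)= 2125/ 104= 20.43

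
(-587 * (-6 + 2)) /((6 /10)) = 11740 /3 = 3913.33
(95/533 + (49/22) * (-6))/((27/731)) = -56510686/158301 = -356.98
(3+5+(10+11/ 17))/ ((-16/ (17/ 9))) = -317/ 144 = -2.20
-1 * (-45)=45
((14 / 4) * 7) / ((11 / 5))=11.14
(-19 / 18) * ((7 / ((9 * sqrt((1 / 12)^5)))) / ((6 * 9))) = -1064 * sqrt(3) / 243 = -7.58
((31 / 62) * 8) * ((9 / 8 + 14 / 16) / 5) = 8 / 5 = 1.60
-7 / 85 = -0.08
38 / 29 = 1.31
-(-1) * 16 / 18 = 8 / 9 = 0.89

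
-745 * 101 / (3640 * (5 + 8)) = -15049 / 9464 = -1.59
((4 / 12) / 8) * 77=3.21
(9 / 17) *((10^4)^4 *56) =5040000000000000000 / 17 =296470588235294117.65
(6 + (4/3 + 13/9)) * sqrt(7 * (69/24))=79 * sqrt(322)/36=39.38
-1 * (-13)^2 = -169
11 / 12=0.92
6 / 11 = 0.55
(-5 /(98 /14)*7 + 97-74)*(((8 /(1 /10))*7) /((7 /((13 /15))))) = 1248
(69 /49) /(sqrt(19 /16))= 276 * sqrt(19) /931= 1.29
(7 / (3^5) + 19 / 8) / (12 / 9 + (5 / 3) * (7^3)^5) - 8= -8.00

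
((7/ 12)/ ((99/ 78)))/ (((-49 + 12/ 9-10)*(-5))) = 91/ 57090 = 0.00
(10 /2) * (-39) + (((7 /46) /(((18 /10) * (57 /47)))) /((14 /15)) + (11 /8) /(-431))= -194.93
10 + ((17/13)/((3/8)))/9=3646/351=10.39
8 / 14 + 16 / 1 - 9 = 53 / 7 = 7.57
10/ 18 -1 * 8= -67/ 9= -7.44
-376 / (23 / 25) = -9400 / 23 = -408.70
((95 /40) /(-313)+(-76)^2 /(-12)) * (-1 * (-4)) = -3615833 /1878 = -1925.36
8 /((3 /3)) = 8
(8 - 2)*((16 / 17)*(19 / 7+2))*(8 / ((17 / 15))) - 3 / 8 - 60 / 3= 2711531 / 16184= 167.54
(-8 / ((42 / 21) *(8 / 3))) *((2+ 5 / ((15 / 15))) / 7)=-3 / 2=-1.50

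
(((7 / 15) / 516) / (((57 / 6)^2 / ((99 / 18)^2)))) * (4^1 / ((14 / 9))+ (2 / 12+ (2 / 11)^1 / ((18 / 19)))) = 44671 / 50294520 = 0.00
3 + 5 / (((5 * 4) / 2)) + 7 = 21 / 2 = 10.50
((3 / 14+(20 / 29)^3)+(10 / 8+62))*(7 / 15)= 29.77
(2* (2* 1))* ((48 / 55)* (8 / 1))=1536 / 55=27.93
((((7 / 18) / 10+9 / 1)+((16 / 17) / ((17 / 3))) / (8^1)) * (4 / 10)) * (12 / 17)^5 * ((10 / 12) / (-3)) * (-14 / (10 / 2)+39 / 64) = 3964432596 / 10258466825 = 0.39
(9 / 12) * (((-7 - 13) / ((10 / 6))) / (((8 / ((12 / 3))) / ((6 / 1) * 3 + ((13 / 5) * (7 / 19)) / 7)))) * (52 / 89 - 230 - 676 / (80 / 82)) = 12729091527 / 169100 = 75275.53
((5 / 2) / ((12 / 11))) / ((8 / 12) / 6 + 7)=165 / 512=0.32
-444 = -444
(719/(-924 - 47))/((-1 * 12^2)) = 719/139824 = 0.01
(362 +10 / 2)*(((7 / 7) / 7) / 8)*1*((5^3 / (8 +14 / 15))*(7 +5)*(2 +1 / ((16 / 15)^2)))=3167.99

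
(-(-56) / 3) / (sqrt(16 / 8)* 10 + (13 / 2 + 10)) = 1232 / 289-2240* sqrt(2) / 867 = 0.61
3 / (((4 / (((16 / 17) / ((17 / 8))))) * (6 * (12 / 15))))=20 / 289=0.07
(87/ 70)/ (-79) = -87/ 5530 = -0.02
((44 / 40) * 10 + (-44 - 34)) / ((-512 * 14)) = 67 / 7168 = 0.01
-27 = -27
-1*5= -5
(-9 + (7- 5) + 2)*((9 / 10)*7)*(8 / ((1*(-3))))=84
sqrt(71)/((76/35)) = 35 * sqrt(71)/76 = 3.88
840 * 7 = 5880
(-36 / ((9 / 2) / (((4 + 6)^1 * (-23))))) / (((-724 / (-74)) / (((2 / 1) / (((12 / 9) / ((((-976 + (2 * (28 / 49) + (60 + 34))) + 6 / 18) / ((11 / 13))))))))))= -371938060 / 1267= -293558.06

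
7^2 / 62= 49 / 62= 0.79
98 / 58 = 49 / 29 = 1.69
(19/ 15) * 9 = 57/ 5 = 11.40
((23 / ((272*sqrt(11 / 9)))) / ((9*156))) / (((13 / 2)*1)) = 23*sqrt(11) / 9101664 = 0.00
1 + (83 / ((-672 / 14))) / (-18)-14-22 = -30157 / 864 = -34.90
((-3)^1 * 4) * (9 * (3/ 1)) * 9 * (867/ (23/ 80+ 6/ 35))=-5508857.28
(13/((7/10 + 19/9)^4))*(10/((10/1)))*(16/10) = 1364688000/4097152081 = 0.33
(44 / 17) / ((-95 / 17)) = -44 / 95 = -0.46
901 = 901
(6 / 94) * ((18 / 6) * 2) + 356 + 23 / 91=1525331 / 4277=356.64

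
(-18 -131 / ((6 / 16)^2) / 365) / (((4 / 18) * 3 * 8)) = -33757 / 8760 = -3.85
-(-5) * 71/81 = 355/81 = 4.38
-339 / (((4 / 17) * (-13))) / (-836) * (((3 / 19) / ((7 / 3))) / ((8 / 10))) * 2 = -0.02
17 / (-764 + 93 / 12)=-68 / 3025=-0.02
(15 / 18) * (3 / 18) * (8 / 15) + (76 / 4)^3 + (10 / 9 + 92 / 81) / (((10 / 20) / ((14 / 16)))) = 1111807 / 162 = 6863.01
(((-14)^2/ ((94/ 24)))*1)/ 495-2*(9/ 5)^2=-247342/ 38775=-6.38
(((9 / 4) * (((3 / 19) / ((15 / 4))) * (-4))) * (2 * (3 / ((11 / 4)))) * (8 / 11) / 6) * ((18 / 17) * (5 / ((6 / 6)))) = -20736 / 39083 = -0.53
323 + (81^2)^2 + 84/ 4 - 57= 43047008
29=29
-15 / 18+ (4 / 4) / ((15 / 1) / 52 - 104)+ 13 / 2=91525 / 16179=5.66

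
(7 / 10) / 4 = 7 / 40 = 0.18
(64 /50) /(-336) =-2 /525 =-0.00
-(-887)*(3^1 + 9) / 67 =10644 / 67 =158.87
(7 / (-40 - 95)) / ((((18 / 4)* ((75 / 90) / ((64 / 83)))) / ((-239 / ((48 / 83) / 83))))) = 2221744 / 6075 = 365.72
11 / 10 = 1.10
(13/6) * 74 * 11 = 5291/3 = 1763.67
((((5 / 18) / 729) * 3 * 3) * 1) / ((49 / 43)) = 215 / 71442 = 0.00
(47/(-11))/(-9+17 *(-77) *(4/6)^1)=141/29095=0.00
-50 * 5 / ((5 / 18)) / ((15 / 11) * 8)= -165 / 2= -82.50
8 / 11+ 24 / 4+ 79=85.73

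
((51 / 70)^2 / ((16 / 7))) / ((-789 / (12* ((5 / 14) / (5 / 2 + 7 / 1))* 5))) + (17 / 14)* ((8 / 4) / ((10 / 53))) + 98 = 2171763147 / 19588240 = 110.87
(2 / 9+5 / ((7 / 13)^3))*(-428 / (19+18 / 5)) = -213039140 / 348831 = -610.72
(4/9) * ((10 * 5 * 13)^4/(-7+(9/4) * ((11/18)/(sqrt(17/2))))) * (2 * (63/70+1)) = -46179492223.47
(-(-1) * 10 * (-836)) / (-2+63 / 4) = -608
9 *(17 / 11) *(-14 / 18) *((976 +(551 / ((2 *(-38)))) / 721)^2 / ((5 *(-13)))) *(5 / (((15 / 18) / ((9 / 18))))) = 80813026242255 / 169913744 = 475612.06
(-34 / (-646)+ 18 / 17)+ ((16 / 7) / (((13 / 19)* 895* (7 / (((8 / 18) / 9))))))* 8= 16581516229 / 14915918745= 1.11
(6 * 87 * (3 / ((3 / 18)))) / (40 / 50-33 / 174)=908280 / 59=15394.58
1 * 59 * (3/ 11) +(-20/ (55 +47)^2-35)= -541063/ 28611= -18.91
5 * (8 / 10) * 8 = 32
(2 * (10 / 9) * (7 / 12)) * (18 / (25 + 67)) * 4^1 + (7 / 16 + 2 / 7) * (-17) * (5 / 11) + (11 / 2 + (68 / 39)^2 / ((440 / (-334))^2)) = 31737753071 / 11852240400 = 2.68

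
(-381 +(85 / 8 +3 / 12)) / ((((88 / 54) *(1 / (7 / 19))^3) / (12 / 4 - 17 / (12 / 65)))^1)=9771308883 / 9657472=1011.79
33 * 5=165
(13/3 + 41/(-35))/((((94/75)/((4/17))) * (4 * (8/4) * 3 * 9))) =415/151011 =0.00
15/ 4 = 3.75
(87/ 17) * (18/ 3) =522/ 17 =30.71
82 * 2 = 164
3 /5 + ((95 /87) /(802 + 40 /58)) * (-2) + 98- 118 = -3387424 /174585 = -19.40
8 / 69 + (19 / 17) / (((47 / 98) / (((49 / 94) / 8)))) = 5551103 / 20729256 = 0.27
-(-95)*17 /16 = 1615 /16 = 100.94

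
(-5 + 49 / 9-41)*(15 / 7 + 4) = -15695 / 63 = -249.13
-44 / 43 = -1.02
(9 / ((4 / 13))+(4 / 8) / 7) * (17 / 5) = 99.69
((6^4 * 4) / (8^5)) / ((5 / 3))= 243 / 2560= 0.09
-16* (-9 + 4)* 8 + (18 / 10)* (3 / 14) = 44827 / 70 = 640.39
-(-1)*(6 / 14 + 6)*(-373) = -16785 / 7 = -2397.86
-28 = -28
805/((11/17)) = 13685/11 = 1244.09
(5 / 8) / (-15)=-0.04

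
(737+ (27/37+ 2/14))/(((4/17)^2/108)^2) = 2807919203.95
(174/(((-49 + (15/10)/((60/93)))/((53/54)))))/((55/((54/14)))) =-36888/143759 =-0.26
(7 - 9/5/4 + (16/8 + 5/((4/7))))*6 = 519/5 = 103.80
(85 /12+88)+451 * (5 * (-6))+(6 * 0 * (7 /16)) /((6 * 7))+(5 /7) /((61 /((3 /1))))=-68840333 /5124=-13434.88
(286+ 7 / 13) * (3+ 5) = 29800 / 13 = 2292.31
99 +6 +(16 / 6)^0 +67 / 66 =7063 / 66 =107.02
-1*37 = -37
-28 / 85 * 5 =-28 / 17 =-1.65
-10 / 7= -1.43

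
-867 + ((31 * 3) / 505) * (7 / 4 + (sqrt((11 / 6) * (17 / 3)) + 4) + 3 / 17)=-29735301 / 34340 + 31 * sqrt(374) / 1010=-865.32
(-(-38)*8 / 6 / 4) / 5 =2.53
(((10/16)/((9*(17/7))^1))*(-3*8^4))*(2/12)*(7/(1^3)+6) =-761.31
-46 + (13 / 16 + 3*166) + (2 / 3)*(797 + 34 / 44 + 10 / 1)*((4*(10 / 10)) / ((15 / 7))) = 11547683 / 7920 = 1458.04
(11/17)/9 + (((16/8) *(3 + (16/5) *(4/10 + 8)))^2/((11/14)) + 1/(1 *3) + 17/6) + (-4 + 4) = 9568855349/2103750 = 4548.48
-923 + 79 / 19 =-17458 / 19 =-918.84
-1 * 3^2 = -9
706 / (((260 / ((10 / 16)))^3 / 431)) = 0.00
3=3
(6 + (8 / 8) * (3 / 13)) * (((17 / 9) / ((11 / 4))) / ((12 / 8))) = 408 / 143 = 2.85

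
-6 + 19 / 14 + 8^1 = 47 / 14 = 3.36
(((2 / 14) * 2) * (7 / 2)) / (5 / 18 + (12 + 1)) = 18 / 239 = 0.08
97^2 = 9409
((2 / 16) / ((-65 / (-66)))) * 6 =99 / 130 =0.76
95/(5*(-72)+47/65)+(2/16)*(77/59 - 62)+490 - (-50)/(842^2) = 941954547977127/1953659482456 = 482.15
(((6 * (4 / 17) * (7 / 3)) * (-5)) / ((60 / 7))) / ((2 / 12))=-196 / 17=-11.53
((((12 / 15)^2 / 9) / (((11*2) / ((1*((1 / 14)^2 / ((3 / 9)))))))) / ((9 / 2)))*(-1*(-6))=8 / 121275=0.00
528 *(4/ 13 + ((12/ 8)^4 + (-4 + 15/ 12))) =17985/ 13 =1383.46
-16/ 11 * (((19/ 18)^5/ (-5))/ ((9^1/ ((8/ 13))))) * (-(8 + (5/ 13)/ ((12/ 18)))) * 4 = -4417360616/ 4939744095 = -0.89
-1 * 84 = -84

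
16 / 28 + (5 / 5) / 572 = 2295 / 4004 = 0.57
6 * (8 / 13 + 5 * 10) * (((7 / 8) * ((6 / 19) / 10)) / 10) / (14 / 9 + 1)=186543 / 568100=0.33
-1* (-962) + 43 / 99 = 95281 / 99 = 962.43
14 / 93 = 0.15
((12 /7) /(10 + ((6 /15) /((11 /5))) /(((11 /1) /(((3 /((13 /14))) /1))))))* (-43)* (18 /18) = -405834 /55349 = -7.33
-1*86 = -86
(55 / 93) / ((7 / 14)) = 110 / 93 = 1.18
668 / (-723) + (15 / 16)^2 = -8333 / 185088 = -0.05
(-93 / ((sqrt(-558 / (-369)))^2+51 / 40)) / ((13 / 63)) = -1372680 / 8489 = -161.70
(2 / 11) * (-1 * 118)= -236 / 11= -21.45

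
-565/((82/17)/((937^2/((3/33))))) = -92761814695/82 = -1131241642.62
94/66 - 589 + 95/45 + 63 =-51724/99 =-522.46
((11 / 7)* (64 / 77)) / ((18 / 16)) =512 / 441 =1.16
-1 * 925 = -925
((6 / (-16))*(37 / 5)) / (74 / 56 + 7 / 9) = -1.32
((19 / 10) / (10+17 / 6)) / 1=57 / 385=0.15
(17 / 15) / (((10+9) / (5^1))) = 17 / 57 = 0.30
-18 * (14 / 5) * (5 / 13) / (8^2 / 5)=-315 / 208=-1.51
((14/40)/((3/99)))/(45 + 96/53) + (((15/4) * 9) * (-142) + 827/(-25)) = -399055061/82700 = -4825.33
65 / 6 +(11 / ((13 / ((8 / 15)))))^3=162018569 / 14829750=10.93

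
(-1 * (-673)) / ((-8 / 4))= -336.50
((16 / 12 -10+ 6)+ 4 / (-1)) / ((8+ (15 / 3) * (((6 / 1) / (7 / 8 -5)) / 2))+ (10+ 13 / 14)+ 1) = -3080 / 7527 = -0.41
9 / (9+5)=9 / 14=0.64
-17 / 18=-0.94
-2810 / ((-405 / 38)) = 21356 / 81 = 263.65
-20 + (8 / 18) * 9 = -16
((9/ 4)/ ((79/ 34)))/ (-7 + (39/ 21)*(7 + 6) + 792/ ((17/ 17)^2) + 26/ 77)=11781/ 9848140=0.00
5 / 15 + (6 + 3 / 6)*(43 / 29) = 1735 / 174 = 9.97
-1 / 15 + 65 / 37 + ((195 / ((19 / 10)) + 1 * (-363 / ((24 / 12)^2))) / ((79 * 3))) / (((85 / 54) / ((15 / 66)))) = 1057648109 / 623125140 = 1.70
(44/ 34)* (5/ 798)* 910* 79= 564850/ 969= 582.92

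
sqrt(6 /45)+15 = sqrt(30) /15+15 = 15.37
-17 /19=-0.89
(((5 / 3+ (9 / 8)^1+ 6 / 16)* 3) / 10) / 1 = 19 / 20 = 0.95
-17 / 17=-1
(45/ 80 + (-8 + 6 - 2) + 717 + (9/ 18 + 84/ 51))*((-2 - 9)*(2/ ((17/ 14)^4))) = -10283017206/ 1419857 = -7242.29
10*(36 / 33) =120 / 11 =10.91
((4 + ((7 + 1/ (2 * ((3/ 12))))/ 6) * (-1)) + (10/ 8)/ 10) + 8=10.62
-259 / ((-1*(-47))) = -259 / 47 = -5.51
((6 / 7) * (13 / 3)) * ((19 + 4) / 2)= 299 / 7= 42.71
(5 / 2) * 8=20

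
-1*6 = -6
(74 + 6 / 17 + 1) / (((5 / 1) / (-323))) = -4867.80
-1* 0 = 0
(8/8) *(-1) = -1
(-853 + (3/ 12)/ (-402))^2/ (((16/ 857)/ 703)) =1133461912927484375/ 41370624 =27397747564.25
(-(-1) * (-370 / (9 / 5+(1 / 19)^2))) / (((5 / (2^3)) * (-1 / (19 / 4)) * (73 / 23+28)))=58370090 / 1166559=50.04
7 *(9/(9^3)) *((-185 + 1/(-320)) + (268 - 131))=-107527/25920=-4.15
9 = 9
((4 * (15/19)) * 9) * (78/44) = 10530/209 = 50.38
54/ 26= 27/ 13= 2.08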